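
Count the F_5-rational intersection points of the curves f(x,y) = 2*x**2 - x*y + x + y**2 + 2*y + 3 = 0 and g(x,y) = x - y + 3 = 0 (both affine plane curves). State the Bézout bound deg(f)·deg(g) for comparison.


Common zeros: ∅; count = 0; Bézout bound = 2.

deg(f) = 2, deg(g) = 1, so Bézout bound = 2.
Scan x ∈ F_5. For each x, list the y ∈ F_5 with f(x, y) ≡ 0 and those with g(x, y) ≡ 0 (mod 5); the common zeros in that column are the intersection.
  x = 0: f ≡ 0 at y ∈ ∅; g ≡ 0 at y ∈ {3}; common: ∅.
  x = 1: f ≡ 0 at y ∈ ∅; g ≡ 0 at y ∈ {4}; common: ∅.
  x = 2: f ≡ 0 at y ∈ ∅; g ≡ 0 at y ∈ {0}; common: ∅.
  x = 3: f ≡ 0 at y ∈ {3}; g ≡ 0 at y ∈ {1}; common: ∅.
  x = 4: f ≡ 0 at y ∈ ∅; g ≡ 0 at y ∈ {2}; common: ∅.
Collecting: common zeros = ∅, so the count is 0.
Comparison with the Bézout bound: 0 ≤ 2 = deg(f)·deg(g), as expected for curves with no common component (the affine F_5-count falls short of the bound because intersections may lie at infinity, over extension fields, or carry multiplicity).


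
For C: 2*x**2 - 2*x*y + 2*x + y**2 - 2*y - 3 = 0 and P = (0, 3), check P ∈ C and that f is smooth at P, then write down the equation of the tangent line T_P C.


Tangent line at P: -4*x + 4*y - 12 = 0.

Step 1: f(0, 3) = 0, so P lies on C.
Step 2: partial derivatives
  f_x(x, y) = 4*x - 2*y + 2, f_y(x, y) = -2*x + 2*y - 2.
  f_x(P) = -4, f_y(P) = 4 (gradient nonzero, so P is smooth).
Step 3: tangent line at P: -4·(x − 0) + 4·(y − 3) = 0.
Expanding: -4*x + 4*y - 12 = 0.


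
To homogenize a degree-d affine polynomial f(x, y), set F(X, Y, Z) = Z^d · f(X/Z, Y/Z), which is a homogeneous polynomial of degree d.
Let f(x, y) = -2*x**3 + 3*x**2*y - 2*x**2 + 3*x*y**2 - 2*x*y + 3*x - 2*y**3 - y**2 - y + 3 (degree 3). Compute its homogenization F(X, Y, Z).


F(X, Y, Z) = -2*X**3 + 3*X**2*Y - 2*X**2*Z + 3*X*Y**2 - 2*X*Y*Z + 3*X*Z**2 - 2*Y**3 - Y**2*Z - Y*Z**2 + 3*Z**3

deg(f) = 3.
Substitute x = X/Z, y = Y/Z into f, then multiply by Z^3.
  monomial -2·x^3·y^0 ↦ -2·X^3·Y^0·Z^0.
  monomial 3·x^2·y^1 ↦ 3·X^2·Y^1·Z^0.
  monomial -2·x^2·y^0 ↦ -2·X^2·Y^0·Z^1.
  monomial 3·x^1·y^2 ↦ 3·X^1·Y^2·Z^0.
  monomial -2·x^1·y^1 ↦ -2·X^1·Y^1·Z^1.
  monomial 3·x^1·y^0 ↦ 3·X^1·Y^0·Z^2.
  monomial -2·x^0·y^3 ↦ -2·X^0·Y^3·Z^0.
  monomial -1·x^0·y^2 ↦ -1·X^0·Y^2·Z^1.
  monomial -1·x^0·y^1 ↦ -1·X^0·Y^1·Z^2.
  monomial 3·x^0·y^0 ↦ 3·X^0·Y^0·Z^3.
Collecting: F(X, Y, Z) = -2*X**3 + 3*X**2*Y - 2*X**2*Z + 3*X*Y**2 - 2*X*Y*Z + 3*X*Z**2 - 2*Y**3 - Y**2*Z - Y*Z**2 + 3*Z**3.


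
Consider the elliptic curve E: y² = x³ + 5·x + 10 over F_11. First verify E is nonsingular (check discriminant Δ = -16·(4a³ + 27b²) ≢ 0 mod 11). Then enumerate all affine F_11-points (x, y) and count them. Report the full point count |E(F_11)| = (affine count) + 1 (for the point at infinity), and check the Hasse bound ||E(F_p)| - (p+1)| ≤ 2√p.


Affine points = {(1, 4), (1, 7), (6, 5), (6, 6), (7, 5), (7, 6), (8, 1), (8, 10), (9, 5), (9, 6), (10, 2), (10, 9)}; affine count = 12; |E(F_11)| = 13.

Discriminant check: Δ ∝ 4a³ + 27b² = 4·5³ + 27·10² = 4·125 + 27·100 ≡ 10 (mod 11). Nonzero ⇒ E is nonsingular.
For each x ∈ F_11, compute rhs = x³ + 5·x + 10 mod 11, then count y ∈ F_11 with y² ≡ rhs.
  x = 0: rhs = 10, matching y values: none (0 points).
  x = 1: rhs = 5, matching y values: 4, 7 (2 points).
  x = 2: rhs = 6, matching y values: none (0 points).
  x = 3: rhs = 8, matching y values: none (0 points).
  x = 4: rhs = 6, matching y values: none (0 points).
  x = 5: rhs = 6, matching y values: none (0 points).
  x = 6: rhs = 3, matching y values: 5, 6 (2 points).
  x = 7: rhs = 3, matching y values: 5, 6 (2 points).
  x = 8: rhs = 1, matching y values: 1, 10 (2 points).
  x = 9: rhs = 3, matching y values: 5, 6 (2 points).
  x = 10: rhs = 4, matching y values: 2, 9 (2 points).
Total affine count: 12.
Full point count |E(F_11)| = 12 + 1 = 13.
Hasse bound: |13 − (11+1)| = |1| = 1 ≤ 2√11 ≈ 6.6332 ✓.


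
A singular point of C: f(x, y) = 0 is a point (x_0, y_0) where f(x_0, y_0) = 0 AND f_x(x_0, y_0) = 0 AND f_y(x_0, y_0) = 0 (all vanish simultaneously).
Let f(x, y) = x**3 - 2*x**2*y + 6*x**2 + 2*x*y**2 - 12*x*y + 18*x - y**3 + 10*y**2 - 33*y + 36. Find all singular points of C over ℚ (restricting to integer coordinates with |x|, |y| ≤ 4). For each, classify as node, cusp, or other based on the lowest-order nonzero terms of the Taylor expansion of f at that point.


Singular points: {(0, 3)}; classification: cusp.

Compute partial derivatives:
  f_x = 3*x**2 - 4*x*y + 12*x + 2*y**2 - 12*y + 18.
  f_y = -2*x**2 + 4*x*y - 12*x - 3*y**2 + 20*y - 33.
Scan x_0 ∈ {−4, ..., 4}. For each x_0, f_y(x_0, y) is a polynomial in y; find its integer roots y ∈ {−4, ..., 4}, then test f_x and f at those candidates.
  x = -4: f_y(-4, y) = -3*y**2 + 4*y - 17; no integer root y with |y| ≤ 4.
  x = -3: f_y(-3, y) = -3*y**2 + 8*y - 15; no integer root y with |y| ≤ 4.
  x = -2: f_y(-2, y) = -3*y**2 + 12*y - 17; no integer root y with |y| ≤ 4.
  x = -1: f_y(-1, y) = -3*y**2 + 16*y - 23; no integer root y with |y| ≤ 4.
  x = 0: f_y(0, y) = -3*y**2 + 20*y - 33; vanishes at y ∈ {3}. (0, 3): f_x = 0, f = 0 — SINGULAR.
  x = 1: f_y(1, y) = -3*y**2 + 24*y - 47; no integer root y with |y| ≤ 4.
  x = 2: f_y(2, y) = -3*y**2 + 28*y - 65; no integer root y with |y| ≤ 4.
  x = 3: f_y(3, y) = -3*y**2 + 32*y - 87; no integer root y with |y| ≤ 4.
  x = 4: f_y(4, y) = -3*y**2 + 36*y - 113; no integer root y with |y| ≤ 4.
Only singular point on the grid: (0, 3).
Classify: substitute x = 0 + u, y = 3 + v and expand: f = u**3 - 2*u**2*v + 2*u*v**2 - v**3 + v**2.
No constant or linear terms (consistent with a singular point). Quadratic part: v**2. Cubic part: u**3 - 2*u**2*v + 2*u*v**2 - v**3.
The quadratic part v**2 is a perfect square, so there is a single (double) tangent line v = 0, i.e. y = 3. Restricting the cubic part to that line (v = 0) leaves u**3 ≠ 0, so f is not divisible by v and the branch is v² ≈ -u**3 to lowest order — this is a cusp.
Classification: cusp.


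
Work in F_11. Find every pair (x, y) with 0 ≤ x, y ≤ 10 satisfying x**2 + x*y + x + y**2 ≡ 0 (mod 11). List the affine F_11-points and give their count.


Affine F_11-points: {(0, 0), (1, 4), (1, 6), (3, 2), (3, 6), (5, 2), (5, 4), (6, 8), (7, 7), (7, 8), (10, 0), (10, 1)}; count = 12.

For each of the 121 pairs (x, y) ∈ F_11², evaluate f(x, y) mod 11. Record the zeros.
  x = 0: [0↦0, 1↦1, 2↦4, 3↦9, 4↦5, 5↦3, 6↦3, 7↦5, 8↦9, 9↦4, 10↦1]  zeros at y ∈ {0}
  x = 1: [0↦2, 1↦4, 2↦8, 3↦3, 4↦0, 5↦10, 6↦0, 7↦3, 8↦8, 9↦4, 10↦2]  zeros at y ∈ {4, 6}
  x = 2: [0↦6, 1↦9, 2↦3, 3↦10, 4↦8, 5↦8, 6↦10, 7↦3, 8↦9, 9↦6, 10↦5]  zeros at y ∈ ∅
  x = 3: [0↦1, 1↦5, 2↦0, 3↦8, 4↦7, 5↦8, 6↦0, 7↦5, 8↦1, 9↦10, 10↦10]  zeros at y ∈ {2, 6}
  x = 4: [0↦9, 1↦3, 2↦10, 3↦8, 4↦8, 5↦10, 6↦3, 7↦9, 8↦6, 9↦5, 10↦6]  zeros at y ∈ ∅
  x = 5: [0↦8, 1↦3, 2↦0, 3↦10, 4↦0, 5↦3, 6↦8, 7↦4, 8↦2, 9↦2, 10↦4]  zeros at y ∈ {2, 4}
  x = 6: [0↦9, 1↦5, 2↦3, 3↦3, 4↦5, 5↦9, 6↦4, 7↦1, 8↦0, 9↦1, 10↦4]  zeros at y ∈ {8}
  x = 7: [0↦1, 1↦9, 2↦8, 3↦9, 4↦1, 5↦6, 6↦2, 7↦0, 8↦0, 9↦2, 10↦6]  zeros at y ∈ {7, 8}
  x = 8: [0↦6, 1↦4, 2↦4, 3↦6, 4↦10, 5↦5, 6↦2, 7↦1, 8↦2, 9↦5, 10↦10]  zeros at y ∈ ∅
  x = 9: [0↦2, 1↦1, 2↦2, 3↦5, 4↦10, 5↦6, 6↦4, 7↦4, 8↦6, 9↦10, 10↦5]  zeros at y ∈ ∅
  x = 10: [0↦0, 1↦0, 2↦2, 3↦6, 4↦1, 5↦9, 6↦8, 7↦9, 8↦1, 9↦6, 10↦2]  zeros at y ∈ {0, 1}
Collecting zeros: affine points = {(0, 0), (1, 4), (1, 6), (3, 2), (3, 6), (5, 2), (5, 4), (6, 8), (7, 7), (7, 8), (10, 0), (10, 1)}.
Total count |C(F_11)_aff| = 12.


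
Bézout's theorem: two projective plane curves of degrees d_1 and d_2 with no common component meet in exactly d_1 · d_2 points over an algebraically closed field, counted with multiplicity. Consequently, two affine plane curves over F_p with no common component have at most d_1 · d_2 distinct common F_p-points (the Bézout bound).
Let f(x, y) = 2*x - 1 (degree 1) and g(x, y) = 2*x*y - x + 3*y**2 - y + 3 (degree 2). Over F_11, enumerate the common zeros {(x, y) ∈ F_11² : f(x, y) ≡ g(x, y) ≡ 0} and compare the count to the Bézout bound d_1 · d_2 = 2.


Common zeros: {(6, 1), (6, 10)}; count = 2; Bézout bound = 2.

deg(f) = 1, deg(g) = 2, so Bézout bound = 2.
Scan x ∈ F_11. For each x, list the y ∈ F_11 with f(x, y) ≡ 0 and those with g(x, y) ≡ 0 (mod 11); the common zeros in that column are the intersection.
  x = 0: f ≡ 0 at y ∈ ∅; g ≡ 0 at y ∈ {7, 8}; common: ∅.
  x = 1: f ≡ 0 at y ∈ ∅; g ≡ 0 at y ∈ ∅; common: ∅.
  x = 2: f ≡ 0 at y ∈ ∅; g ≡ 0 at y ∈ ∅; common: ∅.
  x = 3: f ≡ 0 at y ∈ ∅; g ≡ 0 at y ∈ {0, 2}; common: ∅.
  x = 4: f ≡ 0 at y ∈ ∅; g ≡ 0 at y ∈ ∅; common: ∅.
  x = 5: f ≡ 0 at y ∈ ∅; g ≡ 0 at y ∈ ∅; common: ∅.
  x = 6: f ≡ 0 at y ∈ {0, 1, 2, 3, 4, 5, 6, 7, 8, 9, 10}; g ≡ 0 at y ∈ {1, 10}; common: {1, 10}.
  x = 7: f ≡ 0 at y ∈ ∅; g ≡ 0 at y ∈ ∅; common: ∅.
  x = 8: f ≡ 0 at y ∈ ∅; g ≡ 0 at y ∈ ∅; common: ∅.
  x = 9: f ≡ 0 at y ∈ ∅; g ≡ 0 at y ∈ {4, 5}; common: ∅.
  x = 10: f ≡ 0 at y ∈ ∅; g ≡ 0 at y ∈ {3, 9}; common: ∅.
Collecting: common zeros = {(6, 1), (6, 10)}, so the count is 2.
Comparison with the Bézout bound: 2 ≤ 2 = deg(f)·deg(g), as expected for curves with no common component (the bound is attained).


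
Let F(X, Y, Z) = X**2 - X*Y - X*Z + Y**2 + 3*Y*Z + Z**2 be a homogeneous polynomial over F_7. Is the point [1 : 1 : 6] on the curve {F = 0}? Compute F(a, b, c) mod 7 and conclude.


F(1,1,6) ≡ 0 (mod 7); P is on the curve.

Evaluate F(1, 1, 6) term-by-term (mod 7).
  X**2 ↦ 1·1·1·1 = 1
  -X*Y ↦ -1·1·1·1 = -1
  -X*Z ↦ -1·1·1·6 = -6
  Y**2 ↦ 1·1·1·1 = 1
  3*Y*Z ↦ 3·1·1·6 = 18
  Z**2 ↦ 1·1·1·36 = 36
Sum: F(1, 1, 6) = (1) + (-1) + (-6) + (1) + (18) + (36) = 49.
Reducing mod 7: 49 ≡ 0 (mod 7).
Since F(a, b, c) ≡ 0 (mod 7), P lies on the curve.


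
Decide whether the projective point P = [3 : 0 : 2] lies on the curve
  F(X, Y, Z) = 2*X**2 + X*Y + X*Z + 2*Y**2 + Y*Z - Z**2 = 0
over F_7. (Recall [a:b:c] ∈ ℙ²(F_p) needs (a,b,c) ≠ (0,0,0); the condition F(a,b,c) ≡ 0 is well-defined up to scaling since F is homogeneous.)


F(3,0,2) ≡ 6 (mod 7); P is NOT on the curve.

Evaluate F(3, 0, 2) term-by-term (mod 7).
  2*X**2 ↦ 2·9·1·1 = 18
  X*Y ↦ 1·3·0·1 = 0
  X*Z ↦ 1·3·1·2 = 6
  2*Y**2 ↦ 2·1·0·1 = 0
  Y*Z ↦ 1·1·0·2 = 0
  -Z**2 ↦ -1·1·1·4 = -4
Sum: F(3, 0, 2) = (18) + (0) + (6) + (0) + (0) + (-4) = 20.
Reducing mod 7: 20 ≡ 6 (mod 7).
Since F(a, b, c) ≡ 6 ≠ 0 (mod 7), P does NOT lie on the curve.


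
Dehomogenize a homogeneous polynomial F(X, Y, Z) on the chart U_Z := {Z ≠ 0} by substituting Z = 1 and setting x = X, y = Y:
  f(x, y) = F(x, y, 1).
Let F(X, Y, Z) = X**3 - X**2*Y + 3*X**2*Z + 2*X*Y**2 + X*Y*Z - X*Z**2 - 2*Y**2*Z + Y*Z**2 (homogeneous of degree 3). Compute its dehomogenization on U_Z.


f(x, y) = x**3 - x**2*y + 3*x**2 + 2*x*y**2 + x*y - x - 2*y**2 + y

On U_Z we set Z = 1. Each monomial c·X^i·Y^j·Z^k in F becomes c·x^i·y^j·1^k = c·x^i·y^j.
Substituting Z = 1: F(X, Y, 1) = x**3 - x**2*y + 3*x**2 + 2*x*y**2 + x*y - x - 2*y**2 + y.
Note: deg(f) ≤ deg(F) = 3; strict inequality happens when F is divisible by Z (lost terms).


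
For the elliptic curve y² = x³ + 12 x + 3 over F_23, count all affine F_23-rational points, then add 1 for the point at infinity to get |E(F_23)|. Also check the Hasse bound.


Affine points = {(0, 7), (0, 16), (1, 4), (1, 19), (2, 9), (2, 14), (4, 0), (5, 2), (5, 21), (7, 4), (7, 19), (8, 6), (8, 17), (9, 9), (9, 14), (12, 9), (12, 14), (15, 4), (15, 19), (16, 6), (16, 17), (18, 5), (18, 18), (19, 11), (19, 12), (20, 3), (20, 20), (22, 6), (22, 17)}; affine count = 29; |E(F_23)| = 30.

Discriminant check: Δ ∝ 4a³ + 27b² = 4·12³ + 27·3² = 4·1728 + 27·9 ≡ 2 (mod 23). Nonzero ⇒ E is nonsingular.
For each x ∈ F_23, compute rhs = x³ + 12·x + 3 mod 23, then count y ∈ F_23 with y² ≡ rhs.
  x = 0: rhs = 3, matching y values: 7, 16 (2 points).
  x = 1: rhs = 16, matching y values: 4, 19 (2 points).
  x = 2: rhs = 12, matching y values: 9, 14 (2 points).
  x = 3: rhs = 20, matching y values: none (0 points).
  x = 4: rhs = 0, matching y values: 0 (1 points).
  x = 5: rhs = 4, matching y values: 2, 21 (2 points).
  x = 6: rhs = 15, matching y values: none (0 points).
  x = 7: rhs = 16, matching y values: 4, 19 (2 points).
  x = 8: rhs = 13, matching y values: 6, 17 (2 points).
  x = 9: rhs = 12, matching y values: 9, 14 (2 points).
  x = 10: rhs = 19, matching y values: none (0 points).
  x = 11: rhs = 17, matching y values: none (0 points).
  x = 12: rhs = 12, matching y values: 9, 14 (2 points).
  x = 13: rhs = 10, matching y values: none (0 points).
  x = 14: rhs = 17, matching y values: none (0 points).
  x = 15: rhs = 16, matching y values: 4, 19 (2 points).
  x = 16: rhs = 13, matching y values: 6, 17 (2 points).
  x = 17: rhs = 14, matching y values: none (0 points).
  x = 18: rhs = 2, matching y values: 5, 18 (2 points).
  x = 19: rhs = 6, matching y values: 11, 12 (2 points).
  x = 20: rhs = 9, matching y values: 3, 20 (2 points).
  x = 21: rhs = 17, matching y values: none (0 points).
  x = 22: rhs = 13, matching y values: 6, 17 (2 points).
Total affine count: 29.
Full point count |E(F_23)| = 29 + 1 = 30.
Hasse bound: |30 − (23+1)| = |6| = 6 ≤ 2√23 ≈ 9.5917 ✓.


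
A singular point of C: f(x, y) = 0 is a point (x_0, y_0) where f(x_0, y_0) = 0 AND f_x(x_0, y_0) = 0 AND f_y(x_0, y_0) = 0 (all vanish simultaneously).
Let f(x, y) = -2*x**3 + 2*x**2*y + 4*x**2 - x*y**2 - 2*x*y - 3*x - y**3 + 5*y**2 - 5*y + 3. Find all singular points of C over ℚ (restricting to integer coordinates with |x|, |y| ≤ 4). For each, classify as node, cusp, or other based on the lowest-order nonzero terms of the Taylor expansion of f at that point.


Singular points: {(1, 1)}; classification: cusp.

Compute partial derivatives:
  f_x = -6*x**2 + 4*x*y + 8*x - y**2 - 2*y - 3.
  f_y = 2*x**2 - 2*x*y - 2*x - 3*y**2 + 10*y - 5.
Scan x_0 ∈ {−4, ..., 4}. For each x_0, f_y(x_0, y) is a polynomial in y; find its integer roots y ∈ {−4, ..., 4}, then test f_x and f at those candidates.
  x = -4: f_y(-4, y) = -3*y**2 + 18*y + 35; no integer root y with |y| ≤ 4.
  x = -3: f_y(-3, y) = -3*y**2 + 16*y + 19; vanishes at y ∈ {-1}. (-3, -1): f_x = -68 ≠ 0.
  x = -2: f_y(-2, y) = -3*y**2 + 14*y + 7; no integer root y with |y| ≤ 4.
  x = -1: f_y(-1, y) = -3*y**2 + 12*y - 1; no integer root y with |y| ≤ 4.
  x = 0: f_y(0, y) = -3*y**2 + 10*y - 5; no integer root y with |y| ≤ 4.
  x = 1: f_y(1, y) = -3*y**2 + 8*y - 5; vanishes at y ∈ {1}. (1, 1): f_x = 0, f = 0 — SINGULAR.
  x = 2: f_y(2, y) = -3*y**2 + 6*y - 1; no integer root y with |y| ≤ 4.
  x = 3: f_y(3, y) = -3*y**2 + 4*y + 7; vanishes at y ∈ {-1}. (3, -1): f_x = -44 ≠ 0.
  x = 4: f_y(4, y) = -3*y**2 + 2*y + 19; no integer root y with |y| ≤ 4.
Only singular point on the grid: (1, 1).
Classify: substitute x = 1 + u, y = 1 + v and expand: f = -2*u**3 + 2*u**2*v - u*v**2 - v**3 + v**2.
No constant or linear terms (consistent with a singular point). Quadratic part: v**2. Cubic part: -2*u**3 + 2*u**2*v - u*v**2 - v**3.
The quadratic part v**2 is a perfect square, so there is a single (double) tangent line v = 0, i.e. y = 1. Restricting the cubic part to that line (v = 0) leaves -2*u**3 ≠ 0, so f is not divisible by v and the branch is v² ≈ 2*u**3 to lowest order — this is a cusp.
Classification: cusp.


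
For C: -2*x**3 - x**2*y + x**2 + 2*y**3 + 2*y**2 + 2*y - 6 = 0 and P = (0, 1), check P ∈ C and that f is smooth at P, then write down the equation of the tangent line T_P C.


Tangent line at P: 12*y - 12 = 0.

Step 1: f(0, 1) = 0, so P lies on C.
Step 2: partial derivatives
  f_x(x, y) = -6*x**2 - 2*x*y + 2*x, f_y(x, y) = -x**2 + 6*y**2 + 4*y + 2.
  f_x(P) = 0, f_y(P) = 12 (gradient nonzero, so P is smooth).
Step 3: tangent line at P: 0·(x − 0) + 12·(y − 1) = 0.
Expanding: 12*y - 12 = 0.


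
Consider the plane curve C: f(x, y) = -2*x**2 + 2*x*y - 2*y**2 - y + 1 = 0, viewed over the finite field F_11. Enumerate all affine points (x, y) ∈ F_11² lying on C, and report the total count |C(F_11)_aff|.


Affine F_11-points: {(0, 6), (0, 10), (1, 8), (1, 9), (6, 5), (6, 6), (7, 4), (7, 8), (8, 4), (8, 9), (10, 5), (10, 10)}; count = 12.

For each of the 121 pairs (x, y) ∈ F_11², evaluate f(x, y) mod 11. Record the zeros.
  x = 0: [0↦1, 1↦9, 2↦2, 3↦2, 4↦9, 5↦1, 6↦0, 7↦6, 8↦8, 9↦6, 10↦0]  zeros at y ∈ {6, 10}
  x = 1: [0↦10, 1↦9, 2↦4, 3↦6, 4↦4, 5↦9, 6↦10, 7↦7, 8↦0, 9↦0, 10↦7]  zeros at y ∈ {8, 9}
  x = 2: [0↦4, 1↦5, 2↦2, 3↦6, 4↦6, 5↦2, 6↦5, 7↦4, 8↦10, 9↦1, 10↦10]  zeros at y ∈ ∅
  x = 3: [0↦5, 1↦8, 2↦7, 3↦2, 4↦4, 5↦2, 6↦7, 7↦8, 8↦5, 9↦9, 10↦9]  zeros at y ∈ ∅
  x = 4: [0↦2, 1↦7, 2↦8, 3↦5, 4↦9, 5↦9, 6↦5, 7↦8, 8↦7, 9↦2, 10↦4]  zeros at y ∈ ∅
  x = 5: [0↦6, 1↦2, 2↦5, 3↦4, 4↦10, 5↦1, 6↦10, 7↦4, 8↦5, 9↦2, 10↦6]  zeros at y ∈ ∅
  x = 6: [0↦6, 1↦4, 2↦9, 3↦10, 4↦7, 5↦0, 6↦0, 7↦7, 8↦10, 9↦9, 10↦4]  zeros at y ∈ {5, 6}
  x = 7: [0↦2, 1↦2, 2↦9, 3↦1, 4↦0, 5↦6, 6↦8, 7↦6, 8↦0, 9↦1, 10↦9]  zeros at y ∈ {4, 8}
  x = 8: [0↦5, 1↦7, 2↦5, 3↦10, 4↦0, 5↦8, 6↦1, 7↦1, 8↦8, 9↦0, 10↦10]  zeros at y ∈ {4, 9}
  x = 9: [0↦4, 1↦8, 2↦8, 3↦4, 4↦7, 5↦6, 6↦1, 7↦3, 8↦1, 9↦6, 10↦7]  zeros at y ∈ ∅
  x = 10: [0↦10, 1↦5, 2↦7, 3↦5, 4↦10, 5↦0, 6↦8, 7↦1, 8↦1, 9↦8, 10↦0]  zeros at y ∈ {5, 10}
Collecting zeros: affine points = {(0, 6), (0, 10), (1, 8), (1, 9), (6, 5), (6, 6), (7, 4), (7, 8), (8, 4), (8, 9), (10, 5), (10, 10)}.
Total count |C(F_11)_aff| = 12.


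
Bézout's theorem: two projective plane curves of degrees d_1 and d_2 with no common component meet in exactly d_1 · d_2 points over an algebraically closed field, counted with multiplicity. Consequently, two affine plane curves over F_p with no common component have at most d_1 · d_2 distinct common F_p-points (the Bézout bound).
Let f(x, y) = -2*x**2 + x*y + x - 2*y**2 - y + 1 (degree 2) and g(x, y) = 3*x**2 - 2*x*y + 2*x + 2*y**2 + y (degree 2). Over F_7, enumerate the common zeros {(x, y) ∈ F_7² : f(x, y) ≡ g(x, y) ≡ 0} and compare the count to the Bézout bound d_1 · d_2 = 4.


Common zeros: ∅; count = 0; Bézout bound = 4.

deg(f) = 2, deg(g) = 2, so Bézout bound = 4.
Scan x ∈ F_7. For each x, list the y ∈ F_7 with f(x, y) ≡ 0 and those with g(x, y) ≡ 0 (mod 7); the common zeros in that column are the intersection.
  x = 0: f ≡ 0 at y ∈ {4, 6}; g ≡ 0 at y ∈ {0, 3}; common: ∅.
  x = 1: f ≡ 0 at y ∈ {0}; g ≡ 0 at y ∈ ∅; common: ∅.
  x = 2: f ≡ 0 at y ∈ ∅; g ≡ 0 at y ∈ {6}; common: ∅.
  x = 3: f ≡ 0 at y ∈ {0, 1}; g ≡ 0 at y ∈ ∅; common: ∅.
  x = 4: f ≡ 0 at y ∈ ∅; g ≡ 0 at y ∈ {0}; common: ∅.
  x = 5: f ≡ 0 at y ∈ {1}; g ≡ 0 at y ∈ ∅; common: ∅.
  x = 6: f ≡ 0 at y ∈ {2, 4}; g ≡ 0 at y ∈ {3, 6}; common: ∅.
Collecting: common zeros = ∅, so the count is 0.
Comparison with the Bézout bound: 0 ≤ 4 = deg(f)·deg(g), as expected for curves with no common component (the affine F_7-count falls short of the bound because intersections may lie at infinity, over extension fields, or carry multiplicity).


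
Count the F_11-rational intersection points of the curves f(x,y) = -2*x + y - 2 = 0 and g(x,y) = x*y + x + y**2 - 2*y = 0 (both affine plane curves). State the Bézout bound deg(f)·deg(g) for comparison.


Common zeros: {(0, 2), (8, 7)}; count = 2; Bézout bound = 2.

deg(f) = 1, deg(g) = 2, so Bézout bound = 2.
Scan x ∈ F_11. For each x, list the y ∈ F_11 with f(x, y) ≡ 0 and those with g(x, y) ≡ 0 (mod 11); the common zeros in that column are the intersection.
  x = 0: f ≡ 0 at y ∈ {2}; g ≡ 0 at y ∈ {0, 2}; common: {2}.
  x = 1: f ≡ 0 at y ∈ {4}; g ≡ 0 at y ∈ ∅; common: ∅.
  x = 2: f ≡ 0 at y ∈ {6}; g ≡ 0 at y ∈ {3, 8}; common: ∅.
  x = 3: f ≡ 0 at y ∈ {8}; g ≡ 0 at y ∈ {5}; common: ∅.
  x = 4: f ≡ 0 at y ∈ {10}; g ≡ 0 at y ∈ ∅; common: ∅.
  x = 5: f ≡ 0 at y ∈ {1}; g ≡ 0 at y ∈ {4}; common: ∅.
  x = 6: f ≡ 0 at y ∈ {3}; g ≡ 0 at y ∈ {1, 6}; common: ∅.
  x = 7: f ≡ 0 at y ∈ {5}; g ≡ 0 at y ∈ ∅; common: ∅.
  x = 8: f ≡ 0 at y ∈ {7}; g ≡ 0 at y ∈ {7, 9}; common: {7}.
  x = 9: f ≡ 0 at y ∈ {9}; g ≡ 0 at y ∈ ∅; common: ∅.
  x = 10: f ≡ 0 at y ∈ {0}; g ≡ 0 at y ∈ ∅; common: ∅.
Collecting: common zeros = {(0, 2), (8, 7)}, so the count is 2.
Comparison with the Bézout bound: 2 ≤ 2 = deg(f)·deg(g), as expected for curves with no common component (the bound is attained).


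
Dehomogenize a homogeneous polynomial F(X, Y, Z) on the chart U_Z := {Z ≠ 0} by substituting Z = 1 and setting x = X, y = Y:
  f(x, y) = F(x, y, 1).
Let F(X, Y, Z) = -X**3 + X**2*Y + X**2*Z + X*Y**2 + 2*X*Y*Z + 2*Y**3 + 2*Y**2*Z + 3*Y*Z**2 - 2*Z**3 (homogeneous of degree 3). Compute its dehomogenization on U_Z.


f(x, y) = -x**3 + x**2*y + x**2 + x*y**2 + 2*x*y + 2*y**3 + 2*y**2 + 3*y - 2

On U_Z we set Z = 1. Each monomial c·X^i·Y^j·Z^k in F becomes c·x^i·y^j·1^k = c·x^i·y^j.
Substituting Z = 1: F(X, Y, 1) = -x**3 + x**2*y + x**2 + x*y**2 + 2*x*y + 2*y**3 + 2*y**2 + 3*y - 2.
Note: deg(f) ≤ deg(F) = 3; strict inequality happens when F is divisible by Z (lost terms).


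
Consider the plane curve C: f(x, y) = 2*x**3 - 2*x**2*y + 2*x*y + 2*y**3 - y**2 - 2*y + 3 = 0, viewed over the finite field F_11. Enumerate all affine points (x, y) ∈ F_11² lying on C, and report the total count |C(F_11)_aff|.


Affine F_11-points: {(0, 2), (1, 3), (1, 5), (1, 9), (2, 9), (2, 10), (3, 1), (4, 10), (5, 0), (6, 1), (6, 7), (6, 9), (7, 5), (8, 5), (10, 8)}; count = 15.

For each of the 121 pairs (x, y) ∈ F_11², evaluate f(x, y) mod 11. Record the zeros.
  x = 0: [0↦3, 1↦2, 2↦0, 3↦9, 4↦8, 5↦9, 6↦2, 7↦10, 8↦1, 9↦9, 10↦2]  zeros at y ∈ {2}
  x = 1: [0↦5, 1↦4, 2↦2, 3↦0, 4↦10, 5↦0, 6↦4, 7↦1, 8↦3, 9↦0, 10↦4]  zeros at y ∈ {3, 5, 9}
  x = 2: [0↦8, 1↦3, 2↦8, 3↦2, 4↦8, 5↦5, 6↦5, 7↦9, 8↦7, 9↦0, 10↦0]  zeros at y ∈ {9, 10}
  x = 3: [0↦2, 1↦0, 2↦8, 3↦5, 4↦3, 5↦3, 6↦6, 7↦2, 8↦3, 9↦10, 10↦2]  zeros at y ∈ {1}
  x = 4: [0↦10, 1↦7, 2↦3, 3↦10, 4↦7, 5↦6, 6↦8, 7↦3, 8↦3, 9↦9, 10↦0]  zeros at y ∈ {10}
  x = 5: [0↦0, 1↦3, 2↦5, 3↦7, 4↦10, 5↦4, 6↦1, 7↦2, 8↦8, 9↦9, 10↦6]  zeros at y ∈ {0}
  x = 6: [0↦6, 1↦0, 2↦4, 3↦8, 4↦2, 5↦9, 6↦8, 7↦0, 8↦8, 9↦0, 10↦10]  zeros at y ∈ {1, 7, 9}
  x = 7: [0↦7, 1↦10, 2↦1, 3↦3, 4↦6, 5↦0, 6↦8, 7↦9, 8↦4, 9↦5, 10↦2]  zeros at y ∈ {5}
  x = 8: [0↦4, 1↦1, 2↦8, 3↦4, 4↦1, 5↦0, 6↦2, 7↦8, 8↦8, 9↦3, 10↦5]  zeros at y ∈ {5}
  x = 9: [0↦9, 1↦7, 2↦4, 3↦1, 4↦10, 5↦10, 6↦2, 7↦9, 8↦10, 9↦6, 10↦9]  zeros at y ∈ ∅
  x = 10: [0↦1, 1↦7, 2↦1, 3↦6, 4↦1, 5↦9, 6↦9, 7↦2, 8↦0, 9↦4, 10↦4]  zeros at y ∈ {8}
Collecting zeros: affine points = {(0, 2), (1, 3), (1, 5), (1, 9), (2, 9), (2, 10), (3, 1), (4, 10), (5, 0), (6, 1), (6, 7), (6, 9), (7, 5), (8, 5), (10, 8)}.
Total count |C(F_11)_aff| = 15.


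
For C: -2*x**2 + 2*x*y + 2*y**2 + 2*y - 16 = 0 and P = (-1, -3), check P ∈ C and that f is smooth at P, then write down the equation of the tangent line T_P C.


Tangent line at P: -2*x - 12*y - 38 = 0.

Step 1: f(-1, -3) = 0, so P lies on C.
Step 2: partial derivatives
  f_x(x, y) = -4*x + 2*y, f_y(x, y) = 2*x + 4*y + 2.
  f_x(P) = -2, f_y(P) = -12 (gradient nonzero, so P is smooth).
Step 3: tangent line at P: -2·(x − -1) + -12·(y − -3) = 0.
Expanding: -2*x - 12*y - 38 = 0.


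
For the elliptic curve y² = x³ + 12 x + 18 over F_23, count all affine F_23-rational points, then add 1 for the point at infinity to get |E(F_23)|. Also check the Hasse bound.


Affine points = {(0, 8), (0, 15), (1, 10), (1, 13), (2, 2), (2, 21), (3, 9), (3, 14), (7, 10), (7, 13), (9, 2), (9, 21), (11, 3), (11, 20), (12, 2), (12, 21), (13, 5), (13, 18), (14, 3), (14, 20), (15, 10), (15, 13), (17, 11), (17, 12), (20, 1), (20, 22), (21, 3), (21, 20)}; affine count = 28; |E(F_23)| = 29.

Discriminant check: Δ ∝ 4a³ + 27b² = 4·12³ + 27·18² = 4·1728 + 27·324 ≡ 20 (mod 23). Nonzero ⇒ E is nonsingular.
For each x ∈ F_23, compute rhs = x³ + 12·x + 18 mod 23, then count y ∈ F_23 with y² ≡ rhs.
  x = 0: rhs = 18, matching y values: 8, 15 (2 points).
  x = 1: rhs = 8, matching y values: 10, 13 (2 points).
  x = 2: rhs = 4, matching y values: 2, 21 (2 points).
  x = 3: rhs = 12, matching y values: 9, 14 (2 points).
  x = 4: rhs = 15, matching y values: none (0 points).
  x = 5: rhs = 19, matching y values: none (0 points).
  x = 6: rhs = 7, matching y values: none (0 points).
  x = 7: rhs = 8, matching y values: 10, 13 (2 points).
  x = 8: rhs = 5, matching y values: none (0 points).
  x = 9: rhs = 4, matching y values: 2, 21 (2 points).
  x = 10: rhs = 11, matching y values: none (0 points).
  x = 11: rhs = 9, matching y values: 3, 20 (2 points).
  x = 12: rhs = 4, matching y values: 2, 21 (2 points).
  x = 13: rhs = 2, matching y values: 5, 18 (2 points).
  x = 14: rhs = 9, matching y values: 3, 20 (2 points).
  x = 15: rhs = 8, matching y values: 10, 13 (2 points).
  x = 16: rhs = 5, matching y values: none (0 points).
  x = 17: rhs = 6, matching y values: 11, 12 (2 points).
  x = 18: rhs = 17, matching y values: none (0 points).
  x = 19: rhs = 21, matching y values: none (0 points).
  x = 20: rhs = 1, matching y values: 1, 22 (2 points).
  x = 21: rhs = 9, matching y values: 3, 20 (2 points).
  x = 22: rhs = 5, matching y values: none (0 points).
Total affine count: 28.
Full point count |E(F_23)| = 28 + 1 = 29.
Hasse bound: |29 − (23+1)| = |5| = 5 ≤ 2√23 ≈ 9.5917 ✓.


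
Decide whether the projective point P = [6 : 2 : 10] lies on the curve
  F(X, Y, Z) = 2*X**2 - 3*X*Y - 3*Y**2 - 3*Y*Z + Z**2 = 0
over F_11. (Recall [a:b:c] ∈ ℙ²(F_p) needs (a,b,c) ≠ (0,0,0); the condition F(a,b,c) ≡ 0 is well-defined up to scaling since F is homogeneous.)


F(6,2,10) ≡ 9 (mod 11); P is NOT on the curve.

Evaluate F(6, 2, 10) term-by-term (mod 11).
  2*X**2 ↦ 2·36·1·1 = 72
  -3*X*Y ↦ -3·6·2·1 = -36
  -3*Y**2 ↦ -3·1·4·1 = -12
  -3*Y*Z ↦ -3·1·2·10 = -60
  Z**2 ↦ 1·1·1·100 = 100
Sum: F(6, 2, 10) = (72) + (-36) + (-12) + (-60) + (100) = 64.
Reducing mod 11: 64 ≡ 9 (mod 11).
Since F(a, b, c) ≡ 9 ≠ 0 (mod 11), P does NOT lie on the curve.


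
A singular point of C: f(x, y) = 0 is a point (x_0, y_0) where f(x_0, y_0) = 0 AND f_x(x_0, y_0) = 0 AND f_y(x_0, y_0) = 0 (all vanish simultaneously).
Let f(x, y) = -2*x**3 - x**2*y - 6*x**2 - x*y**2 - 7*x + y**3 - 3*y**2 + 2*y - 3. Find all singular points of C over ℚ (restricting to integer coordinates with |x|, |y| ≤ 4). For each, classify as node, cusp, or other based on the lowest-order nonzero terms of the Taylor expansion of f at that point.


Singular points: {(-1, 1)}; classification: node.

Compute partial derivatives:
  f_x = -6*x**2 - 2*x*y - 12*x - y**2 - 7.
  f_y = -x**2 - 2*x*y + 3*y**2 - 6*y + 2.
Scan x_0 ∈ {−4, ..., 4}. For each x_0, f_y(x_0, y) is a polynomial in y; find its integer roots y ∈ {−4, ..., 4}, then test f_x and f at those candidates.
  x = -4: f_y(-4, y) = 3*y**2 + 2*y - 14; no integer root y with |y| ≤ 4.
  x = -3: f_y(-3, y) = 3*y**2 - 7; no integer root y with |y| ≤ 4.
  x = -2: f_y(-2, y) = 3*y**2 - 2*y - 2; no integer root y with |y| ≤ 4.
  x = -1: f_y(-1, y) = 3*y**2 - 4*y + 1; vanishes at y ∈ {1}. (-1, 1): f_x = 0, f = 0 — SINGULAR.
  x = 0: f_y(0, y) = 3*y**2 - 6*y + 2; no integer root y with |y| ≤ 4.
  x = 1: f_y(1, y) = 3*y**2 - 8*y + 1; no integer root y with |y| ≤ 4.
  x = 2: f_y(2, y) = 3*y**2 - 10*y - 2; no integer root y with |y| ≤ 4.
  x = 3: f_y(3, y) = 3*y**2 - 12*y - 7; no integer root y with |y| ≤ 4.
  x = 4: f_y(4, y) = 3*y**2 - 14*y - 14; no integer root y with |y| ≤ 4.
Only singular point on the grid: (-1, 1).
Classify: substitute x = -1 + u, y = 1 + v and expand: f = -2*u**3 - u**2*v - u**2 - u*v**2 + v**3 + v**2.
No constant or linear terms (consistent with a singular point). Quadratic part: -u**2 + v**2. Cubic part: -2*u**3 - u**2*v - u*v**2 + v**3.
The quadratic part v**2 - u**2 = (v − u)(v + u) splits into two distinct linear factors, so there are two distinct tangent lines y − 1 = ±(x − -1) — this is a node (ordinary double point).
Classification: node.


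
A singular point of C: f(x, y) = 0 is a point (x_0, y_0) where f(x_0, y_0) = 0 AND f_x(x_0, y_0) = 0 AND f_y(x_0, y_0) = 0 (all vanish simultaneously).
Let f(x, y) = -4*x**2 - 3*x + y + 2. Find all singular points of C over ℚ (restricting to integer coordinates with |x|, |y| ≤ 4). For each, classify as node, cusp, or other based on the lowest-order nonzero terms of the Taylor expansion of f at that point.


No singular points in the scanned grid; C is smooth there.

Compute partial derivatives:
  f_x = -8*x - 3.
  f_y = 1.
f_y = 1 is a nonzero constant, so f_y never vanishes: no point (x, y) can satisfy f = f_x = f_y = 0. In particular no (x, y) ∈ {−4, ..., 4}² is singular; the curve is smooth.


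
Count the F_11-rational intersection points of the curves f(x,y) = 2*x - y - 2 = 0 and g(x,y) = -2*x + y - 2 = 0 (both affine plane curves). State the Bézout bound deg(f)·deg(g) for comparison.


Common zeros: ∅; count = 0; Bézout bound = 1.

deg(f) = 1, deg(g) = 1, so Bézout bound = 1.
Scan x ∈ F_11. For each x, list the y ∈ F_11 with f(x, y) ≡ 0 and those with g(x, y) ≡ 0 (mod 11); the common zeros in that column are the intersection.
  x = 0: f ≡ 0 at y ∈ {9}; g ≡ 0 at y ∈ {2}; common: ∅.
  x = 1: f ≡ 0 at y ∈ {0}; g ≡ 0 at y ∈ {4}; common: ∅.
  x = 2: f ≡ 0 at y ∈ {2}; g ≡ 0 at y ∈ {6}; common: ∅.
  x = 3: f ≡ 0 at y ∈ {4}; g ≡ 0 at y ∈ {8}; common: ∅.
  x = 4: f ≡ 0 at y ∈ {6}; g ≡ 0 at y ∈ {10}; common: ∅.
  x = 5: f ≡ 0 at y ∈ {8}; g ≡ 0 at y ∈ {1}; common: ∅.
  x = 6: f ≡ 0 at y ∈ {10}; g ≡ 0 at y ∈ {3}; common: ∅.
  x = 7: f ≡ 0 at y ∈ {1}; g ≡ 0 at y ∈ {5}; common: ∅.
  x = 8: f ≡ 0 at y ∈ {3}; g ≡ 0 at y ∈ {7}; common: ∅.
  x = 9: f ≡ 0 at y ∈ {5}; g ≡ 0 at y ∈ {9}; common: ∅.
  x = 10: f ≡ 0 at y ∈ {7}; g ≡ 0 at y ∈ {0}; common: ∅.
Collecting: common zeros = ∅, so the count is 0.
Comparison with the Bézout bound: 0 ≤ 1 = deg(f)·deg(g), as expected for curves with no common component (the affine F_11-count falls short of the bound because intersections may lie at infinity, over extension fields, or carry multiplicity).


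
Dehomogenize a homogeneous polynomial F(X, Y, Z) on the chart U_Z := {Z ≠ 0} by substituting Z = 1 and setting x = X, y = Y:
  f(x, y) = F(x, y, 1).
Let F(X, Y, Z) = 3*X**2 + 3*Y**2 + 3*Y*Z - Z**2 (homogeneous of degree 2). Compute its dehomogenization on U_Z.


f(x, y) = 3*x**2 + 3*y**2 + 3*y - 1

On U_Z we set Z = 1. Each monomial c·X^i·Y^j·Z^k in F becomes c·x^i·y^j·1^k = c·x^i·y^j.
Substituting Z = 1: F(X, Y, 1) = 3*x**2 + 3*y**2 + 3*y - 1.
Note: deg(f) ≤ deg(F) = 2; strict inequality happens when F is divisible by Z (lost terms).


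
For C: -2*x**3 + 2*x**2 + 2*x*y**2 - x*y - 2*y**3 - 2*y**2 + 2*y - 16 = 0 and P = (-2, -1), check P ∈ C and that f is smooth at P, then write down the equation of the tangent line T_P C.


Tangent line at P: -29*x + 10*y - 48 = 0.

Step 1: f(-2, -1) = 0, so P lies on C.
Step 2: partial derivatives
  f_x(x, y) = -6*x**2 + 4*x + 2*y**2 - y, f_y(x, y) = 4*x*y - x - 6*y**2 - 4*y + 2.
  f_x(P) = -29, f_y(P) = 10 (gradient nonzero, so P is smooth).
Step 3: tangent line at P: -29·(x − -2) + 10·(y − -1) = 0.
Expanding: -29*x + 10*y - 48 = 0.


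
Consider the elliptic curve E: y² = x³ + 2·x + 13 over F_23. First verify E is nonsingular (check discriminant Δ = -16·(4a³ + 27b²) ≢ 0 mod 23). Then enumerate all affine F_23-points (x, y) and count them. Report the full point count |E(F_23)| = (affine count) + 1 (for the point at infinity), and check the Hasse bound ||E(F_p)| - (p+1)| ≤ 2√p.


Affine points = {(0, 6), (0, 17), (1, 4), (1, 19), (2, 5), (2, 18), (3, 0), (4, 4), (4, 19), (7, 5), (7, 18), (8, 9), (8, 14), (9, 1), (9, 22), (11, 3), (11, 20), (14, 5), (14, 18), (16, 1), (16, 22), (18, 4), (18, 19), (20, 7), (20, 16), (21, 1), (21, 22)}; affine count = 27; |E(F_23)| = 28.

Discriminant check: Δ ∝ 4a³ + 27b² = 4·2³ + 27·13² = 4·8 + 27·169 ≡ 18 (mod 23). Nonzero ⇒ E is nonsingular.
For each x ∈ F_23, compute rhs = x³ + 2·x + 13 mod 23, then count y ∈ F_23 with y² ≡ rhs.
  x = 0: rhs = 13, matching y values: 6, 17 (2 points).
  x = 1: rhs = 16, matching y values: 4, 19 (2 points).
  x = 2: rhs = 2, matching y values: 5, 18 (2 points).
  x = 3: rhs = 0, matching y values: 0 (1 points).
  x = 4: rhs = 16, matching y values: 4, 19 (2 points).
  x = 5: rhs = 10, matching y values: none (0 points).
  x = 6: rhs = 11, matching y values: none (0 points).
  x = 7: rhs = 2, matching y values: 5, 18 (2 points).
  x = 8: rhs = 12, matching y values: 9, 14 (2 points).
  x = 9: rhs = 1, matching y values: 1, 22 (2 points).
  x = 10: rhs = 21, matching y values: none (0 points).
  x = 11: rhs = 9, matching y values: 3, 20 (2 points).
  x = 12: rhs = 17, matching y values: none (0 points).
  x = 13: rhs = 5, matching y values: none (0 points).
  x = 14: rhs = 2, matching y values: 5, 18 (2 points).
  x = 15: rhs = 14, matching y values: none (0 points).
  x = 16: rhs = 1, matching y values: 1, 22 (2 points).
  x = 17: rhs = 15, matching y values: none (0 points).
  x = 18: rhs = 16, matching y values: 4, 19 (2 points).
  x = 19: rhs = 10, matching y values: none (0 points).
  x = 20: rhs = 3, matching y values: 7, 16 (2 points).
  x = 21: rhs = 1, matching y values: 1, 22 (2 points).
  x = 22: rhs = 10, matching y values: none (0 points).
Total affine count: 27.
Full point count |E(F_23)| = 27 + 1 = 28.
Hasse bound: |28 − (23+1)| = |4| = 4 ≤ 2√23 ≈ 9.5917 ✓.


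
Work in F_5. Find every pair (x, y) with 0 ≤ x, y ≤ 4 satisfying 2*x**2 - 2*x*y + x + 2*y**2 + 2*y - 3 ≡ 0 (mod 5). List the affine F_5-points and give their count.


Affine F_5-points: {(1, 0)}; count = 1.

For each of the 25 pairs (x, y) ∈ F_5², evaluate f(x, y) mod 5. Record the zeros.
  x = 0: [0↦2, 1↦1, 2↦4, 3↦1, 4↦2]  zeros at y ∈ ∅
  x = 1: [0↦0, 1↦2, 2↦3, 3↦3, 4↦2]  zeros at y ∈ {0}
  x = 2: [0↦2, 1↦2, 2↦1, 3↦4, 4↦1]  zeros at y ∈ ∅
  x = 3: [0↦3, 1↦1, 2↦3, 3↦4, 4↦4]  zeros at y ∈ ∅
  x = 4: [0↦3, 1↦4, 2↦4, 3↦3, 4↦1]  zeros at y ∈ ∅
Collecting zeros: affine points = {(1, 0)}.
Total count |C(F_5)_aff| = 1.


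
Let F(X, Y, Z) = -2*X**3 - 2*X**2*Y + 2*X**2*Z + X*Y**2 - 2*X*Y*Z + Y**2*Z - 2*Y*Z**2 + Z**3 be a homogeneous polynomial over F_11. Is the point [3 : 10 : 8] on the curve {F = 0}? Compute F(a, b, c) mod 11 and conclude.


F(3,10,8) ≡ 4 (mod 11); P is NOT on the curve.

Evaluate F(3, 10, 8) term-by-term (mod 11).
  -2*X**3 ↦ -2·27·1·1 = -54
  -2*X**2*Y ↦ -2·9·10·1 = -180
  2*X**2*Z ↦ 2·9·1·8 = 144
  X*Y**2 ↦ 1·3·100·1 = 300
  -2*X*Y*Z ↦ -2·3·10·8 = -480
  Y**2*Z ↦ 1·1·100·8 = 800
  -2*Y*Z**2 ↦ -2·1·10·64 = -1280
  Z**3 ↦ 1·1·1·512 = 512
Sum: F(3, 10, 8) = (-54) + (-180) + (144) + (300) + (-480) + (800) + (-1280) + (512) = -238.
Reducing mod 11: -238 ≡ 4 (mod 11).
Since F(a, b, c) ≡ 4 ≠ 0 (mod 11), P does NOT lie on the curve.


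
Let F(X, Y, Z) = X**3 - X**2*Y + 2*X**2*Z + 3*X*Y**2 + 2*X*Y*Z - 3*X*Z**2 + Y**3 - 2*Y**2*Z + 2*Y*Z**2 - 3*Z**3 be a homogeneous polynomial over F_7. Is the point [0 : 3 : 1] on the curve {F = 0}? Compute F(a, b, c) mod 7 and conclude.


F(0,3,1) ≡ 5 (mod 7); P is NOT on the curve.

Evaluate F(0, 3, 1) term-by-term (mod 7).
  X**3 ↦ 1·0·1·1 = 0
  -X**2*Y ↦ -1·0·3·1 = 0
  2*X**2*Z ↦ 2·0·1·1 = 0
  3*X*Y**2 ↦ 3·0·9·1 = 0
  2*X*Y*Z ↦ 2·0·3·1 = 0
  -3*X*Z**2 ↦ -3·0·1·1 = 0
  Y**3 ↦ 1·1·27·1 = 27
  -2*Y**2*Z ↦ -2·1·9·1 = -18
  2*Y*Z**2 ↦ 2·1·3·1 = 6
  -3*Z**3 ↦ -3·1·1·1 = -3
Sum: F(0, 3, 1) = (0) + (0) + (0) + (0) + (0) + (0) + (27) + (-18) + (6) + (-3) = 12.
Reducing mod 7: 12 ≡ 5 (mod 7).
Since F(a, b, c) ≡ 5 ≠ 0 (mod 7), P does NOT lie on the curve.


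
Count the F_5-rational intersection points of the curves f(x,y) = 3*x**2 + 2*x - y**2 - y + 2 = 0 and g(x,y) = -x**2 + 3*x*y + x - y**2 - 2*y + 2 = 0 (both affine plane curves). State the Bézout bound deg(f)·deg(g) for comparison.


Common zeros: ∅; count = 0; Bézout bound = 4.

deg(f) = 2, deg(g) = 2, so Bézout bound = 4.
Scan x ∈ F_5. For each x, list the y ∈ F_5 with f(x, y) ≡ 0 and those with g(x, y) ≡ 0 (mod 5); the common zeros in that column are the intersection.
  x = 0: f ≡ 0 at y ∈ {1, 3}; g ≡ 0 at y ∈ ∅; common: ∅.
  x = 1: f ≡ 0 at y ∈ {1, 3}; g ≡ 0 at y ∈ {2, 4}; common: ∅.
  x = 2: f ≡ 0 at y ∈ ∅; g ≡ 0 at y ∈ {0, 4}; common: ∅.
  x = 3: f ≡ 0 at y ∈ {0, 4}; g ≡ 0 at y ∈ ∅; common: ∅.
  x = 4: f ≡ 0 at y ∈ ∅; g ≡ 0 at y ∈ {0}; common: ∅.
Collecting: common zeros = ∅, so the count is 0.
Comparison with the Bézout bound: 0 ≤ 4 = deg(f)·deg(g), as expected for curves with no common component (the affine F_5-count falls short of the bound because intersections may lie at infinity, over extension fields, or carry multiplicity).


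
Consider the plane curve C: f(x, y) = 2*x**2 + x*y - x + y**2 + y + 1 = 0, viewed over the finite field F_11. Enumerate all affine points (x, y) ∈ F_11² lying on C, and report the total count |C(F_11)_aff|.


Affine F_11-points: {(2, 1), (2, 7), (6, 7), (6, 8), (7, 6), (7, 8), (8, 0), (8, 2), (9, 0), (9, 1)}; count = 10.

For each of the 121 pairs (x, y) ∈ F_11², evaluate f(x, y) mod 11. Record the zeros.
  x = 0: [0↦1, 1↦3, 2↦7, 3↦2, 4↦10, 5↦9, 6↦10, 7↦2, 8↦7, 9↦3, 10↦1]  zeros at y ∈ ∅
  x = 1: [0↦2, 1↦5, 2↦10, 3↦6, 4↦4, 5↦4, 6↦6, 7↦10, 8↦5, 9↦2, 10↦1]  zeros at y ∈ ∅
  x = 2: [0↦7, 1↦0, 2↦6, 3↦3, 4↦2, 5↦3, 6↦6, 7↦0, 8↦7, 9↦5, 10↦5]  zeros at y ∈ {1, 7}
  x = 3: [0↦5, 1↦10, 2↦6, 3↦4, 4↦4, 5↦6, 6↦10, 7↦5, 8↦2, 9↦1, 10↦2]  zeros at y ∈ ∅
  x = 4: [0↦7, 1↦2, 2↦10, 3↦9, 4↦10, 5↦2, 6↦7, 7↦3, 8↦1, 9↦1, 10↦3]  zeros at y ∈ ∅
  x = 5: [0↦2, 1↦9, 2↦7, 3↦7, 4↦9, 5↦2, 6↦8, 7↦5, 8↦4, 9↦5, 10↦8]  zeros at y ∈ ∅
  x = 6: [0↦1, 1↦9, 2↦8, 3↦9, 4↦1, 5↦6, 6↦2, 7↦0, 8↦0, 9↦2, 10↦6]  zeros at y ∈ {7, 8}
  x = 7: [0↦4, 1↦2, 2↦2, 3↦4, 4↦8, 5↦3, 6↦0, 7↦10, 8↦0, 9↦3, 10↦8]  zeros at y ∈ {6, 8}
  x = 8: [0↦0, 1↦10, 2↦0, 3↦3, 4↦8, 5↦4, 6↦2, 7↦2, 8↦4, 9↦8, 10↦3]  zeros at y ∈ {0, 2}
  x = 9: [0↦0, 1↦0, 2↦2, 3↦6, 4↦1, 5↦9, 6↦8, 7↦9, 8↦1, 9↦6, 10↦2]  zeros at y ∈ {0, 1}
  x = 10: [0↦4, 1↦5, 2↦8, 3↦2, 4↦9, 5↦7, 6↦7, 7↦9, 8↦2, 9↦8, 10↦5]  zeros at y ∈ ∅
Collecting zeros: affine points = {(2, 1), (2, 7), (6, 7), (6, 8), (7, 6), (7, 8), (8, 0), (8, 2), (9, 0), (9, 1)}.
Total count |C(F_11)_aff| = 10.


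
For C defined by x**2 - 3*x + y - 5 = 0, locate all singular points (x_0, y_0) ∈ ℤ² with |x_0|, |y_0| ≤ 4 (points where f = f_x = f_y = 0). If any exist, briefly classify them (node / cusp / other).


No singular points in the scanned grid; C is smooth there.

Compute partial derivatives:
  f_x = 2*x - 3.
  f_y = 1.
f_y = 1 is a nonzero constant, so f_y never vanishes: no point (x, y) can satisfy f = f_x = f_y = 0. In particular no (x, y) ∈ {−4, ..., 4}² is singular; the curve is smooth.
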